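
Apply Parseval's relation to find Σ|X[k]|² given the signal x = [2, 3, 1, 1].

Parseval: Σ|x[n]|² = (1/N)Σ|X[k]|², so Σ|X[k]|² = N·Σ|x[n]|² = 4·15.0000

Σ|X[k]|² = N·Σ|x[n]|² = 4·15.0000 = 60.0000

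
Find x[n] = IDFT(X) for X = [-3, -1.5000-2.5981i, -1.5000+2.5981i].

x[n] = (1/3) Σ(k=0 to 2) X[k] · e^(2πikn/3)

Computing each x[n]:
x[0] = -2
x[1] = 1
x[2] = -2

x = [-2, 1, -2]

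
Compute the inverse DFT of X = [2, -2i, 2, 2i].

x[n] = (1/4) Σ(k=0 to 3) X[k] · e^(2πikn/4)

Computing each x[n]:
x[0] = 1
x[1] = 1
x[2] = 1
x[3] = -1

x = [1, 1, 1, -1]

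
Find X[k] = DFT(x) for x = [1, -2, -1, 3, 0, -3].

X[k] = Σ(n=0 to 5) x[n] · ω_6^(nk)
where ω_6 = e^(-2πi/6)

Computing each X[k]:
X[0] = -2
X[1] = -4
X[2] = 7.0000-1.7321i
X[3] = 2
X[4] = 7.0000+1.7321i
X[5] = -4

X = [-2, -4, 7.0000-1.7321i, 2, 7.0000+1.7321i, -4]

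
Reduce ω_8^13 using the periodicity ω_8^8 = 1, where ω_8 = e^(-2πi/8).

Since ω_8^8 = 1, powers reduce modulo 8.
13 mod 8 = 5
So ω_8^13 = ω_8^5 = e^(-2πi·5/8)

ω_8^13 = ω_8^5 = -0.7071+0.7071i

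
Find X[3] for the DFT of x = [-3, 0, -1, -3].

X[3] = Σ(n=0 to 3) x[n] · ω_4^(3n) where ω_4 = e^(-2πi/4)
= (-3)·ω_4^0 + (0)·ω_4^3 + (-1)·ω_4^6 + (-3)·ω_4^9

X[3] = -2+3i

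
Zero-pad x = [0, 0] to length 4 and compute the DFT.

Original 2-point DFT: [0, 0]
Zero-padded 4-point DFT provides frequency interpolation.

DFT_4([x, 0, ...]) = [0, 0, 0, 0]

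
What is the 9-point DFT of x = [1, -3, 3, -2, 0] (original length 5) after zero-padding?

Original 5-point DFT: [-1, -0.7361-0.0858i, 3.7361+6.5186i, 3.7361-6.5186i, -0.7361+0.0858i]
Zero-padded 9-point DFT provides frequency interpolation.

DFT_9([x, 0, ...]) = [-1, 0.2228+0.7060i, -1.3400+0.1963i, -1.0000+5.1962i, 7.1172+4.6865i, 7.1172-4.6865i, -1.0000-5.1962i, -1.3400-0.1963i, 0.2228-0.7060i]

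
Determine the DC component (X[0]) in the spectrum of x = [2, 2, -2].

X[0] = Σ(n=0 to 2) x[n] · ω_3^0 = Σ x[n]
= (2) + (2) + (-2)

X[0] = 2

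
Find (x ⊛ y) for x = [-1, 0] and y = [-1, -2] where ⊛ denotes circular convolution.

(x ⊛ y)[n] = Σ(m=0 to 1) x[m] · y[(n-m) mod 2]

Computing each output sample:
(x ⊛ y)[0] = 1
(x ⊛ y)[1] = 2

x ⊛ y = [1, 2]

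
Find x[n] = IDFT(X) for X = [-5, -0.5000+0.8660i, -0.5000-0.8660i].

x[n] = (1/3) Σ(k=0 to 2) X[k] · e^(2πikn/3)

Computing each x[n]:
x[0] = -2
x[1] = -2
x[2] = -1

x = [-2, -2, -1]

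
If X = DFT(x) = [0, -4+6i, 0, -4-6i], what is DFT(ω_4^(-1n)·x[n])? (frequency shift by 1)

Modulation property: DFT(ω_4^(-1n)·x[n]) = X[(k-1) mod 4], so circularly shift X by 1 positions.

X[k-1] = [-4-6i, 0, -4+6i, 0]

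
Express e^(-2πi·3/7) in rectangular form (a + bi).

ω_7^3 = e^(-2πi·3/7)
= cos(-2π·3/7) + i·sin(-2π·3/7)
= cos(-6π/7) + i·sin(-6π/7)

ω_7^3 = cos(-6π/7) + i·sin(-6π/7) = -0.9010-0.4339i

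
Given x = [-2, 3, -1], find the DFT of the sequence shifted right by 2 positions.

Time shift by 2: X_shifted[k] = ω_3^(2k) · X[k]
Shifted x = [3, -1, -2]

DFT(x[n-2]) = [0, 4.5000-0.8660i, 4.5000+0.8660i]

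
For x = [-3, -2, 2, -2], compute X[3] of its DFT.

X[3] = Σ(n=0 to 3) x[n] · ω_4^(3n) where ω_4 = e^(-2πi/4)
= (-3)·ω_4^0 + (-2)·ω_4^3 + (2)·ω_4^6 + (-2)·ω_4^9

X[3] = -5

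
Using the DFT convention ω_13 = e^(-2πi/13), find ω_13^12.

ω_13^12 = e^(-2πi·12/13)
= cos(-2π·12/13) + i·sin(-2π·12/13)
= cos(-24π/13) + i·sin(-24π/13)

ω_13^12 = cos(-24π/13) + i·sin(-24π/13) = 0.8855+0.4647i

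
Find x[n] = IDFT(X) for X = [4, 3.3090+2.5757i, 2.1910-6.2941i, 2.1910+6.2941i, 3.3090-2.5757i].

x[n] = (1/5) Σ(k=0 to 4) X[k] · e^(2πikn/5)

Computing each x[n]:
x[0] = 3
x[1] = 1
x[2] = -3
x[3] = 3
x[4] = 0

x = [3, 1, -3, 3, 0]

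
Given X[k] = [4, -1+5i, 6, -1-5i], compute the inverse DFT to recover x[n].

x[n] = (1/4) Σ(k=0 to 3) X[k] · e^(2πikn/4)

Computing each x[n]:
x[0] = 2
x[1] = -3
x[2] = 3
x[3] = 2

x = [2, -3, 3, 2]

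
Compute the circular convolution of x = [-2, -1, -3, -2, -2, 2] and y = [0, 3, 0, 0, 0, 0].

(x ⊛ y)[n] = Σ(m=0 to 5) x[m] · y[(n-m) mod 6]

Computing each output sample:
(x ⊛ y)[0] = 6
(x ⊛ y)[1] = -6
(x ⊛ y)[2] = -3
(x ⊛ y)[3] = -9
(x ⊛ y)[4] = -6
(x ⊛ y)[5] = -6

x ⊛ y = [6, -6, -3, -9, -6, -6]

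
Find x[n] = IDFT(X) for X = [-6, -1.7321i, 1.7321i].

x[n] = (1/3) Σ(k=0 to 2) X[k] · e^(2πikn/3)

Computing each x[n]:
x[0] = -2
x[1] = -1
x[2] = -3

x = [-2, -1, -3]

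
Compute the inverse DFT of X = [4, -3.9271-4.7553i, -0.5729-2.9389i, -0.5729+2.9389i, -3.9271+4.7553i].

x[n] = (1/5) Σ(k=0 to 4) X[k] · e^(2πikn/5)

Computing each x[n]:
x[0] = -1
x[1] = 3
x[2] = 2
x[3] = 2
x[4] = -2

x = [-1, 3, 2, 2, -2]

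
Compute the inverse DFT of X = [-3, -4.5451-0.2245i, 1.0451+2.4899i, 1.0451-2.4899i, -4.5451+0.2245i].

x[n] = (1/5) Σ(k=0 to 4) X[k] · e^(2πikn/5)

Computing each x[n]:
x[0] = -2
x[1] = -2
x[2] = 2
x[3] = 0
x[4] = -1

x = [-2, -2, 2, 0, -1]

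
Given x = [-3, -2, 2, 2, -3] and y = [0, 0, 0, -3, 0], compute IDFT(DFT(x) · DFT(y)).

(x ⊛ y)[n] = Σ(m=0 to 4) x[m] · y[(n-m) mod 5]

Computing each output sample:
(x ⊛ y)[0] = -6
(x ⊛ y)[1] = -6
(x ⊛ y)[2] = 9
(x ⊛ y)[3] = 9
(x ⊛ y)[4] = 6

x ⊛ y = [-6, -6, 9, 9, 6]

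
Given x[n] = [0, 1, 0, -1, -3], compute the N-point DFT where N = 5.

X[k] = Σ(n=0 to 4) x[n] · ω_5^(nk)
where ω_5 = e^(-2πi/5)

Computing each X[k]:
X[0] = -3
X[1] = 0.1910-4.3920i
X[2] = 1.3090-1.4001i
X[3] = 1.3090+1.4001i
X[4] = 0.1910+4.3920i

X = [-3, 0.1910-4.3920i, 1.3090-1.4001i, 1.3090+1.4001i, 0.1910+4.3920i]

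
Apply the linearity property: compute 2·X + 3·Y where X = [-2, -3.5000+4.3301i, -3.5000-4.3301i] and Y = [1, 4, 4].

By linearity: DFT(2x + 3y) = 2·DFT(x) + 3·DFT(y)
= 2·[-2, -3.5000+4.3301i, -3.5000-4.3301i] + 3·[1, 4, 4]

Computing element-wise:
Z[0] = 2·(-2) + 3·(1) = -1
Z[1] = 2·(-3.5000+4.3301i) + 3·(4) = 5.0000+8.6602i
Z[2] = 2·(-3.5000-4.3301i) + 3·(4) = 5.0000-8.6602i

DFT(2x + 3y) = 2·X + 3·Y = [-1, 5.0000+8.6602i, 5.0000-8.6602i]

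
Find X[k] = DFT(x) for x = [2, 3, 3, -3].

X[k] = Σ(n=0 to 3) x[n] · ω_4^(nk)
where ω_4 = e^(-2πi/4)

Computing each X[k]:
X[0] = 5
X[1] = -1-6i
X[2] = 5
X[3] = -1+6i

X = [5, -1-6i, 5, -1+6i]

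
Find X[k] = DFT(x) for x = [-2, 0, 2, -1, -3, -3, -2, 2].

X[k] = Σ(n=0 to 7) x[n] · ω_8^(nk)
where ω_8 = e^(-2πi/8)

Computing each X[k]:
X[0] = -7
X[1] = 5.2426-4.0000i
X[2] = -5+4i
X[3] = -3.2426+4.0000i
X[4] = -3
X[5] = -3.2426-4.0000i
X[6] = -5-4i
X[7] = 5.2426+4.0000i

X = [-7, 5.2426-4.0000i, -5+4i, -3.2426+4.0000i, -3, -3.2426-4.0000i, -5-4i, 5.2426+4.0000i]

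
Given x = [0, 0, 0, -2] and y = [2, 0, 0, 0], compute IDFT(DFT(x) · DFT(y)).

(x ⊛ y)[n] = Σ(m=0 to 3) x[m] · y[(n-m) mod 4]

Computing each output sample:
(x ⊛ y)[0] = 0
(x ⊛ y)[1] = 0
(x ⊛ y)[2] = 0
(x ⊛ y)[3] = -4

x ⊛ y = [0, 0, 0, -4]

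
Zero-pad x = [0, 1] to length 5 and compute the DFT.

Original 2-point DFT: [1, -1]
Zero-padded 5-point DFT provides frequency interpolation.

DFT_5([x, 0, ...]) = [1, 0.3090-0.9511i, -0.8090-0.5878i, -0.8090+0.5878i, 0.3090+0.9511i]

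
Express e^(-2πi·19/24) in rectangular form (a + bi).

ω_24^19 = e^(-2πi·19/24)
= cos(-2π·19/24) + i·sin(-2π·19/24)
= cos(-38π/24) + i·sin(-38π/24)

ω_24^19 = cos(-38π/24) + i·sin(-38π/24) = 0.2588+0.9659i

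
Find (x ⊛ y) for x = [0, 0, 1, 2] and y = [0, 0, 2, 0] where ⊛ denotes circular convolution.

(x ⊛ y)[n] = Σ(m=0 to 3) x[m] · y[(n-m) mod 4]

Computing each output sample:
(x ⊛ y)[0] = 2
(x ⊛ y)[1] = 4
(x ⊛ y)[2] = 0
(x ⊛ y)[3] = 0

x ⊛ y = [2, 4, 0, 0]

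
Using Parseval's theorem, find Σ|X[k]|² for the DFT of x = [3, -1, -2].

Parseval: Σ|x[n]|² = (1/N)Σ|X[k]|², so Σ|X[k]|² = N·Σ|x[n]|² = 3·14.0000

Σ|X[k]|² = N·Σ|x[n]|² = 3·14.0000 = 42.0000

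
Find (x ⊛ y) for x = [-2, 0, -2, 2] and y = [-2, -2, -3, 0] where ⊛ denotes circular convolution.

(x ⊛ y)[n] = Σ(m=0 to 3) x[m] · y[(n-m) mod 4]

Computing each output sample:
(x ⊛ y)[0] = 6
(x ⊛ y)[1] = -2
(x ⊛ y)[2] = 10
(x ⊛ y)[3] = 0

x ⊛ y = [6, -2, 10, 0]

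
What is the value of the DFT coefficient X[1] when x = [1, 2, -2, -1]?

X[1] = Σ(n=0 to 3) x[n] · ω_4^(1n) where ω_4 = e^(-2πi/4)
= (1)·ω_4^0 + (2)·ω_4^1 + (-2)·ω_4^2 + (-1)·ω_4^3

X[1] = 3-3i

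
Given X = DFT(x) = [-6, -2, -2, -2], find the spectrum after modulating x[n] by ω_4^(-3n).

Modulation property: DFT(ω_4^(-3n)·x[n]) = X[(k-3) mod 4], so circularly shift X by 3 positions.

X[k-3] = [-2, -2, -2, -6]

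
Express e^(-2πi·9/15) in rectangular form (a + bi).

ω_15^9 = e^(-2πi·9/15)
= cos(-2π·9/15) + i·sin(-2π·9/15)
= cos(-18π/15) + i·sin(-18π/15)

ω_15^9 = cos(-18π/15) + i·sin(-18π/15) = -0.8090+0.5878i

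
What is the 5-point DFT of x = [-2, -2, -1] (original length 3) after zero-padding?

Original 3-point DFT: [-5, -0.5000+0.8660i, -0.5000-0.8660i]
Zero-padded 5-point DFT provides frequency interpolation.

DFT_5([x, 0, ...]) = [-5, -1.8090+2.4899i, -0.6910+0.2245i, -0.6910-0.2245i, -1.8090-2.4899i]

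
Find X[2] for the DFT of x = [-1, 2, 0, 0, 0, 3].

X[2] = Σ(n=0 to 5) x[n] · ω_6^(2n) where ω_6 = e^(-2πi/6)
= (-1)·ω_6^0 + (2)·ω_6^2 + (0)·ω_6^4 + (0)·ω_6^6 + (0)·ω_6^8 + (3)·ω_6^10

X[2] = -3.5000+0.8660i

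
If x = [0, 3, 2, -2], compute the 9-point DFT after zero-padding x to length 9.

Original 4-point DFT: [3, -2-5i, 1, -2+5i]
Zero-padded 9-point DFT provides frequency interpolation.

DFT_9([x, 0, ...]) = [3, 3.6454-2.1659i, -0.3584-5.3705i, -4.5000-0.8660i, -0.2870+1.9916i, -0.2870-1.9916i, -4.5000+0.8660i, -0.3584+5.3705i, 3.6454+2.1659i]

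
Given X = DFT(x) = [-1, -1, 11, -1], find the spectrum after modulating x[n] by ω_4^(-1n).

Modulation property: DFT(ω_4^(-1n)·x[n]) = X[(k-1) mod 4], so circularly shift X by 1 positions.

X[k-1] = [-1, -1, -1, 11]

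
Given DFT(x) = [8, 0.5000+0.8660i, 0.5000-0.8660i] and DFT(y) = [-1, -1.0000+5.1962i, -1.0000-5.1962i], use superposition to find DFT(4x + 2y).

By linearity: DFT(4x + 2y) = 4·DFT(x) + 2·DFT(y)
= 4·[8, 0.5000+0.8660i, 0.5000-0.8660i] + 2·[-1, -1.0000+5.1962i, -1.0000-5.1962i]

Computing element-wise:
Z[0] = 4·(8) + 2·(-1) = 30
Z[1] = 4·(0.5000+0.8660i) + 2·(-1.0000+5.1962i) = 13.8564i
Z[2] = 4·(0.5000-0.8660i) + 2·(-1.0000-5.1962i) = -13.8564i

DFT(4x + 2y) = 4·X + 2·Y = [30, 13.8564i, -13.8564i]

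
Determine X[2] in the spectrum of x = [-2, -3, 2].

X[2] = Σ(n=0 to 2) x[n] · ω_3^(2n) where ω_3 = e^(-2πi/3)
= (-2)·ω_3^0 + (-3)·ω_3^2 + (2)·ω_3^4

X[2] = -1.5000-4.3301i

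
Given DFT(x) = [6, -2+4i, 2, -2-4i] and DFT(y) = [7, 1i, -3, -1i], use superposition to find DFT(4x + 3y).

By linearity: DFT(4x + 3y) = 4·DFT(x) + 3·DFT(y)
= 4·[6, -2+4i, 2, -2-4i] + 3·[7, 1i, -3, -1i]

Computing element-wise:
Z[0] = 4·(6) + 3·(7) = 45
Z[1] = 4·(-2+4i) + 3·(1i) = -8+19i
Z[2] = 4·(2) + 3·(-3) = -1
Z[3] = 4·(-2-4i) + 3·(-1i) = -8-19i

DFT(4x + 3y) = 4·X + 3·Y = [45, -8+19i, -1, -8-19i]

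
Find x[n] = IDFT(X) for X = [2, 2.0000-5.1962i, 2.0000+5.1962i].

x[n] = (1/3) Σ(k=0 to 2) X[k] · e^(2πikn/3)

Computing each x[n]:
x[0] = 2
x[1] = 3
x[2] = -3

x = [2, 3, -3]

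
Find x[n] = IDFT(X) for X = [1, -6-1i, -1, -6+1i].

x[n] = (1/4) Σ(k=0 to 3) X[k] · e^(2πikn/4)

Computing each x[n]:
x[0] = -3
x[1] = 1
x[2] = 3
x[3] = 0

x = [-3, 1, 3, 0]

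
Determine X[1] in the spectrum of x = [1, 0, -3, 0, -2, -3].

X[1] = Σ(n=0 to 5) x[n] · ω_6^(1n) where ω_6 = e^(-2πi/6)
= (1)·ω_6^0 + (0)·ω_6^1 + (-3)·ω_6^2 + (0)·ω_6^3 + (-2)·ω_6^4 + (-3)·ω_6^5

X[1] = 2.0000-1.7321i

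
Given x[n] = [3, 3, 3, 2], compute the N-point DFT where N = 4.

X[k] = Σ(n=0 to 3) x[n] · ω_4^(nk)
where ω_4 = e^(-2πi/4)

Computing each X[k]:
X[0] = 11
X[1] = -1i
X[2] = 1
X[3] = 1i

X = [11, -1i, 1, 1i]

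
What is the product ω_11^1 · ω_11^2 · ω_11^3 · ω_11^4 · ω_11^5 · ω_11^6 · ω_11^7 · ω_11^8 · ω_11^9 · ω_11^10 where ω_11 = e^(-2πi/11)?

The primitive 11th roots of unity are ω_11^k for k coprime to 11: k ∈ {1, 2, 3, 4, 5, 6, 7, 8, 9, 10}
Their product equals the constant term of the cyclotomic polynomial Φ_11(x) up to sign.
For n ≥ 3, the product of all primitive nth roots of unity is 1. (For n=1 it is 1; for n=2 it is -1.)

1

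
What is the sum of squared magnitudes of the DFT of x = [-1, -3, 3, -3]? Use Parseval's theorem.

Parseval: Σ|x[n]|² = (1/N)Σ|X[k]|², so Σ|X[k]|² = N·Σ|x[n]|² = 4·28.0000

Σ|X[k]|² = N·Σ|x[n]|² = 4·28.0000 = 112.0000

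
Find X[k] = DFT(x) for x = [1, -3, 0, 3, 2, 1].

X[k] = Σ(n=0 to 5) x[n] · ω_6^(nk)
where ω_6 = e^(-2πi/6)

Computing each X[k]:
X[0] = 4
X[1] = -4.0000+5.1962i
X[2] = 4.0000+1.7321i
X[3] = 2
X[4] = 4.0000-1.7321i
X[5] = -4.0000-5.1962i

X = [4, -4.0000+5.1962i, 4.0000+1.7321i, 2, 4.0000-1.7321i, -4.0000-5.1962i]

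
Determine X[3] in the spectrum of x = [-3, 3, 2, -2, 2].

X[3] = Σ(n=0 to 4) x[n] · ω_5^(3n) where ω_5 = e^(-2πi/5)
= (-3)·ω_5^0 + (3)·ω_5^3 + (2)·ω_5^6 + (-2)·ω_5^9 + (2)·ω_5^12

X[3] = -7.0451-3.2164i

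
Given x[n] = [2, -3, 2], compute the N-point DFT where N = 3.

X[k] = Σ(n=0 to 2) x[n] · ω_3^(nk)
where ω_3 = e^(-2πi/3)

Computing each X[k]:
X[0] = 1
X[1] = 2.5000+4.3301i
X[2] = 2.5000-4.3301i

X = [1, 2.5000+4.3301i, 2.5000-4.3301i]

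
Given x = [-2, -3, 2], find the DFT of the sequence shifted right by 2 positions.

Time shift by 2: X_shifted[k] = ω_3^(2k) · X[k]
Shifted x = [-3, 2, -2]

DFT(x[n-2]) = [-3, -3.0000-3.4641i, -3.0000+3.4641i]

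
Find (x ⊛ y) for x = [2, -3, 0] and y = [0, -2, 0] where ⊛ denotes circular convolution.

(x ⊛ y)[n] = Σ(m=0 to 2) x[m] · y[(n-m) mod 3]

Computing each output sample:
(x ⊛ y)[0] = 0
(x ⊛ y)[1] = -4
(x ⊛ y)[2] = 6

x ⊛ y = [0, -4, 6]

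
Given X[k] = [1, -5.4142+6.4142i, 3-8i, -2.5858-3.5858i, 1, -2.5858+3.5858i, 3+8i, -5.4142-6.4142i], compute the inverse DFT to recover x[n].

x[n] = (1/8) Σ(k=0 to 7) X[k] · e^(2πikn/8)

Computing each x[n]:
x[0] = -1
x[1] = 1
x[2] = -3
x[3] = -2
x[4] = 3
x[5] = 3
x[6] = 2
x[7] = -2

x = [-1, 1, -3, -2, 3, 3, 2, -2]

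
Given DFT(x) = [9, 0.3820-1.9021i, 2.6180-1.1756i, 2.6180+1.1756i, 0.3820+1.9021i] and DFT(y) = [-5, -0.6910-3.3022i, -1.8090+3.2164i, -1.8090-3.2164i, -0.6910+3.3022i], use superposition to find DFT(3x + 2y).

By linearity: DFT(3x + 2y) = 3·DFT(x) + 2·DFT(y)
= 3·[9, 0.3820-1.9021i, 2.6180-1.1756i, 2.6180+1.1756i, 0.3820+1.9021i] + 2·[-5, -0.6910-3.3022i, -1.8090+3.2164i, -1.8090-3.2164i, -0.6910+3.3022i]

Computing element-wise:
Z[0] = 3·(9) + 2·(-5) = 17
Z[1] = 3·(0.3820-1.9021i) + 2·(-0.6910-3.3022i) = -0.2360-12.3107i
Z[2] = 3·(2.6180-1.1756i) + 2·(-1.8090+3.2164i) = 4.2360+2.9060i
Z[3] = 3·(2.6180+1.1756i) + 2·(-1.8090-3.2164i) = 4.2360-2.9060i
Z[4] = 3·(0.3820+1.9021i) + 2·(-0.6910+3.3022i) = -0.2360+12.3107i

DFT(3x + 2y) = 3·X + 2·Y = [17, -0.2360-12.3107i, 4.2360+2.9060i, 4.2360-2.9060i, -0.2360+12.3107i]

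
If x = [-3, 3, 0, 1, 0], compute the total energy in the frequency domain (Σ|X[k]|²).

Parseval: Σ|x[n]|² = (1/N)Σ|X[k]|², so Σ|X[k]|² = N·Σ|x[n]|² = 5·19.0000

Σ|X[k]|² = N·Σ|x[n]|² = 5·19.0000 = 95.0000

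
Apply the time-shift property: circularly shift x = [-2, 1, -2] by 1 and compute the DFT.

Time shift by 1: X_shifted[k] = ω_3^(1k) · X[k]
Shifted x = [-2, -2, 1]

DFT(x[n-1]) = [-3, -1.5000+2.5981i, -1.5000-2.5981i]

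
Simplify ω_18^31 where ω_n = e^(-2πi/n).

Since ω_18^18 = 1, powers reduce modulo 18.
31 mod 18 = 13
So ω_18^31 = ω_18^13 = e^(-2πi·13/18)

ω_18^31 = ω_18^13 = -0.1736+0.9848i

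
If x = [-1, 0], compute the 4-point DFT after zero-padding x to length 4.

Original 2-point DFT: [-1, -1]
Zero-padded 4-point DFT provides frequency interpolation.

DFT_4([x, 0, ...]) = [-1, -1, -1, -1]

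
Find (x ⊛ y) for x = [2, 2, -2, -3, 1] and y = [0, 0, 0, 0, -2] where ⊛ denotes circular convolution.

(x ⊛ y)[n] = Σ(m=0 to 4) x[m] · y[(n-m) mod 5]

Computing each output sample:
(x ⊛ y)[0] = -4
(x ⊛ y)[1] = 4
(x ⊛ y)[2] = 6
(x ⊛ y)[3] = -2
(x ⊛ y)[4] = -4

x ⊛ y = [-4, 4, 6, -2, -4]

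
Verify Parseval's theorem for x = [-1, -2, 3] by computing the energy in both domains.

Time domain:
Σ|x[n]|² = |-1|² + |-2|² + |3|² = 14.0000

Frequency domain:
(1/3)Σ|X[k]|² = (1/3)(|0|² + |-1.5000+4.3301i|² + |-1.5000-4.3301i|²) = (1/3)·42.0000 = 14.0000

Both sides agree, confirming Parseval's theorem.

Σ|x[n]|² = (1/N)Σ|X[k]|² = 14.0000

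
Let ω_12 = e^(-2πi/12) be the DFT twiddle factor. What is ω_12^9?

ω_12^9 = e^(-2πi·9/12)
= cos(-2π·9/12) + i·sin(-2π·9/12)
= cos(-18π/12) + i·sin(-18π/12)

ω_12^9 = cos(-18π/12) + i·sin(-18π/12) = 1i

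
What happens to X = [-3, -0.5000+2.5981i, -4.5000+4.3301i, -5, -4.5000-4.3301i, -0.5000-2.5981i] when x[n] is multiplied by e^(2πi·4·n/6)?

Modulation property: DFT(ω_6^(-4n)·x[n]) = X[(k-4) mod 6], so circularly shift X by 4 positions.

X[k-4] = [-4.5000+4.3301i, -5, -4.5000-4.3301i, -0.5000-2.5981i, -3, -0.5000+2.5981i]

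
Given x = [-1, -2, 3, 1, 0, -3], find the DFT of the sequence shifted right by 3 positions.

Time shift by 3: X_shifted[k] = ω_6^(3k) · X[k]
Shifted x = [1, 0, -3, -1, -2, 3]

DFT(x[n-3]) = [-2, 6.0000+3.4641i, 1.0000+1.7321i, -6, 1.0000-1.7321i, 6.0000-3.4641i]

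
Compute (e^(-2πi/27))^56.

Since ω_27^27 = 1, powers reduce modulo 27.
56 mod 27 = 2
So ω_27^56 = ω_27^2 = e^(-2πi·2/27)

ω_27^56 = ω_27^2 = 0.8936-0.4488i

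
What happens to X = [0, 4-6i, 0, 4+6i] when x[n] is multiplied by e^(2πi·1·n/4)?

Modulation property: DFT(ω_4^(-1n)·x[n]) = X[(k-1) mod 4], so circularly shift X by 1 positions.

X[k-1] = [4+6i, 0, 4-6i, 0]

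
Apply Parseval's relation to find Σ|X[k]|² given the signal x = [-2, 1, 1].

Parseval: Σ|x[n]|² = (1/N)Σ|X[k]|², so Σ|X[k]|² = N·Σ|x[n]|² = 3·6.0000

Σ|X[k]|² = N·Σ|x[n]|² = 3·6.0000 = 18.0000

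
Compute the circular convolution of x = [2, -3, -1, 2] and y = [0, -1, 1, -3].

(x ⊛ y)[n] = Σ(m=0 to 3) x[m] · y[(n-m) mod 4]

Computing each output sample:
(x ⊛ y)[0] = 6
(x ⊛ y)[1] = 3
(x ⊛ y)[2] = -1
(x ⊛ y)[3] = -8

x ⊛ y = [6, 3, -1, -8]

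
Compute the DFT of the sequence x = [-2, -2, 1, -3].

X[k] = Σ(n=0 to 3) x[n] · ω_4^(nk)
where ω_4 = e^(-2πi/4)

Computing each X[k]:
X[0] = -6
X[1] = -3-1i
X[2] = 4
X[3] = -3+1i

X = [-6, -3-1i, 4, -3+1i]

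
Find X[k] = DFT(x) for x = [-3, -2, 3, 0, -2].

X[k] = Σ(n=0 to 4) x[n] · ω_5^(nk)
where ω_5 = e^(-2πi/5)

Computing each X[k]:
X[0] = -4
X[1] = -6.6631-1.7634i
X[2] = 1.1631+2.8532i
X[3] = 1.1631-2.8532i
X[4] = -6.6631+1.7634i

X = [-4, -6.6631-1.7634i, 1.1631+2.8532i, 1.1631-2.8532i, -6.6631+1.7634i]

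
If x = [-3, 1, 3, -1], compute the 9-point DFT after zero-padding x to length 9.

Original 4-point DFT: [0, -6-2i, 0, -6+2i]
Zero-padded 9-point DFT provides frequency interpolation.

DFT_9([x, 0, ...]) = [0, -1.2130-2.7312i, -5.1454-2.8769i, -6.0000+1.7321i, -1.1416+2.4524i, -1.1416-2.4524i, -6.0000-1.7321i, -5.1454+2.8769i, -1.2130+2.7312i]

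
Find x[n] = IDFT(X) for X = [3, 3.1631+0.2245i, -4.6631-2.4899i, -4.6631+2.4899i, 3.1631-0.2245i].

x[n] = (1/5) Σ(k=0 to 4) X[k] · e^(2πikn/5)

Computing each x[n]:
x[0] = 0
x[1] = 3
x[2] = -2
x[3] = 0
x[4] = 2

x = [0, 3, -2, 0, 2]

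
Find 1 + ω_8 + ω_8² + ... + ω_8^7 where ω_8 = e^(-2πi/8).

Sum of all nth roots of unity equals 0 for n > 1 (geometric series with r ≠ 1).

0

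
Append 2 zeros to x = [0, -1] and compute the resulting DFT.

Original 2-point DFT: [-1, 1]
Zero-padded 4-point DFT provides frequency interpolation.

DFT_4([x, 0, ...]) = [-1, 1i, 1, -1i]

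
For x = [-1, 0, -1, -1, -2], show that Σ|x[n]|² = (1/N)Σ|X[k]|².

Time domain:
Σ|x[n]|² = |-1|² + |0|² + |-1|² + |-1|² + |-2|² = 7.0000

Frequency domain:
(1/5)Σ|X[k]|² = (1/5)(|-5|² + |-1.9021i|² + |-1.1756i|² + |1.1756i|² + |1.9021i|²) = (1/5)·35.0000 = 7.0000

Both sides agree, confirming Parseval's theorem.

Σ|x[n]|² = (1/N)Σ|X[k]|² = 7.0000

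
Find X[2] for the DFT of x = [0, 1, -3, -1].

X[2] = Σ(n=0 to 3) x[n] · ω_4^(2n) where ω_4 = e^(-2πi/4)
= (0)·ω_4^0 + (1)·ω_4^2 + (-3)·ω_4^4 + (-1)·ω_4^6

X[2] = -3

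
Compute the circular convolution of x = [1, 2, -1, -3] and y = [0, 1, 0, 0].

(x ⊛ y)[n] = Σ(m=0 to 3) x[m] · y[(n-m) mod 4]

Computing each output sample:
(x ⊛ y)[0] = -3
(x ⊛ y)[1] = 1
(x ⊛ y)[2] = 2
(x ⊛ y)[3] = -1

x ⊛ y = [-3, 1, 2, -1]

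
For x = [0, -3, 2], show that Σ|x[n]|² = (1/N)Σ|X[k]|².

Time domain:
Σ|x[n]|² = |0|² + |-3|² + |2|² = 13.0000

Frequency domain:
(1/3)Σ|X[k]|² = (1/3)(|-1|² + |0.5000+4.3301i|² + |0.5000-4.3301i|²) = (1/3)·39.0000 = 13.0000

Both sides agree, confirming Parseval's theorem.

Σ|x[n]|² = (1/N)Σ|X[k]|² = 13.0000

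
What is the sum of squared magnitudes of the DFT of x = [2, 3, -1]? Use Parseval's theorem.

Parseval: Σ|x[n]|² = (1/N)Σ|X[k]|², so Σ|X[k]|² = N·Σ|x[n]|² = 3·14.0000

Σ|X[k]|² = N·Σ|x[n]|² = 3·14.0000 = 42.0000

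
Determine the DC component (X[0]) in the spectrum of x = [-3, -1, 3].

X[0] = Σ(n=0 to 2) x[n] · ω_3^0 = Σ x[n]
= (-3) + (-1) + (3)

X[0] = -1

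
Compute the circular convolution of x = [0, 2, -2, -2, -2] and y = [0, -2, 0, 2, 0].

(x ⊛ y)[n] = Σ(m=0 to 4) x[m] · y[(n-m) mod 5]

Computing each output sample:
(x ⊛ y)[0] = 0
(x ⊛ y)[1] = -4
(x ⊛ y)[2] = -8
(x ⊛ y)[3] = 4
(x ⊛ y)[4] = 8

x ⊛ y = [0, -4, -8, 4, 8]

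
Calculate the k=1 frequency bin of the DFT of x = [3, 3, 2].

X[1] = Σ(n=0 to 2) x[n] · ω_3^(1n) where ω_3 = e^(-2πi/3)
= (3)·ω_3^0 + (3)·ω_3^1 + (2)·ω_3^2

X[1] = 0.5000-0.8660i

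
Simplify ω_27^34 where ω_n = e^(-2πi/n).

Since ω_27^27 = 1, powers reduce modulo 27.
34 mod 27 = 7
So ω_27^34 = ω_27^7 = e^(-2πi·7/27)

ω_27^34 = ω_27^7 = -0.0581-0.9983i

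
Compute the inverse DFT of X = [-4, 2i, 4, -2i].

x[n] = (1/4) Σ(k=0 to 3) X[k] · e^(2πikn/4)

Computing each x[n]:
x[0] = 0
x[1] = -3
x[2] = 0
x[3] = -1

x = [0, -3, 0, -1]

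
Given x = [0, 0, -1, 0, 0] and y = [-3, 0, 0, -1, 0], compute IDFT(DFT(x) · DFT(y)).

(x ⊛ y)[n] = Σ(m=0 to 4) x[m] · y[(n-m) mod 5]

Computing each output sample:
(x ⊛ y)[0] = 1
(x ⊛ y)[1] = 0
(x ⊛ y)[2] = 3
(x ⊛ y)[3] = 0
(x ⊛ y)[4] = 0

x ⊛ y = [1, 0, 3, 0, 0]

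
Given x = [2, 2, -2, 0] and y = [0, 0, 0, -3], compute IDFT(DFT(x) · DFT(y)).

(x ⊛ y)[n] = Σ(m=0 to 3) x[m] · y[(n-m) mod 4]

Computing each output sample:
(x ⊛ y)[0] = -6
(x ⊛ y)[1] = 6
(x ⊛ y)[2] = 0
(x ⊛ y)[3] = -6

x ⊛ y = [-6, 6, 0, -6]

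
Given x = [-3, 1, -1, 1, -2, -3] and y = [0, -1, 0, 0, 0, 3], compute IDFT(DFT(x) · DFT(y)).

(x ⊛ y)[n] = Σ(m=0 to 5) x[m] · y[(n-m) mod 6]

Computing each output sample:
(x ⊛ y)[0] = 6
(x ⊛ y)[1] = 0
(x ⊛ y)[2] = 2
(x ⊛ y)[3] = -5
(x ⊛ y)[4] = -10
(x ⊛ y)[5] = -7

x ⊛ y = [6, 0, 2, -5, -10, -7]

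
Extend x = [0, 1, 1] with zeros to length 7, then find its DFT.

Original 3-point DFT: [2, -1, -1]
Zero-padded 7-point DFT provides frequency interpolation.

DFT_7([x, 0, ...]) = [2, 0.4010-1.7568i, -1.1235-0.5410i, -0.2775+0.3479i, -0.2775-0.3479i, -1.1235+0.5410i, 0.4010+1.7568i]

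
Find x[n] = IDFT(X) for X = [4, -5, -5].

x[n] = (1/3) Σ(k=0 to 2) X[k] · e^(2πikn/3)

Computing each x[n]:
x[0] = -2
x[1] = 3
x[2] = 3

x = [-2, 3, 3]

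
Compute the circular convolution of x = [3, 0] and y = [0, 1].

(x ⊛ y)[n] = Σ(m=0 to 1) x[m] · y[(n-m) mod 2]

Computing each output sample:
(x ⊛ y)[0] = 0
(x ⊛ y)[1] = 3

x ⊛ y = [0, 3]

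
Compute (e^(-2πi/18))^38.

Since ω_18^18 = 1, powers reduce modulo 18.
38 mod 18 = 2
So ω_18^38 = ω_18^2 = e^(-2πi·2/18)

ω_18^38 = ω_18^2 = 0.7660-0.6428i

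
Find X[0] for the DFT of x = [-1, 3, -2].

X[0] = Σ(n=0 to 2) x[n] · ω_3^0 = Σ x[n]
= (-1) + (3) + (-2)

X[0] = 0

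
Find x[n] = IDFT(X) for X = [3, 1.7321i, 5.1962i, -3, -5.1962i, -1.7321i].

x[n] = (1/6) Σ(k=0 to 5) X[k] · e^(2πikn/6)

Computing each x[n]:
x[0] = 0
x[1] = -1
x[2] = 1
x[3] = 1
x[4] = -1
x[5] = 3

x = [0, -1, 1, 1, -1, 3]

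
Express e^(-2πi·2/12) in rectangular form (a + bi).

ω_12^2 = e^(-2πi·2/12)
= cos(-2π·2/12) + i·sin(-2π·2/12)
= cos(-4π/12) + i·sin(-4π/12)

ω_12^2 = cos(-4π/12) + i·sin(-4π/12) = 0.5000-0.8660i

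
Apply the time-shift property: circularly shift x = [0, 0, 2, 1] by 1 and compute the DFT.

Time shift by 1: X_shifted[k] = ω_4^(1k) · X[k]
Shifted x = [1, 0, 0, 2]

DFT(x[n-1]) = [3, 1+2i, -1, 1-2i]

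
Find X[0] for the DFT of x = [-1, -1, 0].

X[0] = Σ(n=0 to 2) x[n] · ω_3^0 = Σ x[n]
= (-1) + (-1) + (0)

X[0] = -2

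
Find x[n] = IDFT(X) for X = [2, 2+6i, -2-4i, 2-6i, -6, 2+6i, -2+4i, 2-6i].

x[n] = (1/8) Σ(k=0 to 7) X[k] · e^(2πikn/8)

Computing each x[n]:
x[0] = 0
x[1] = 2
x[2] = -3
x[3] = 0
x[4] = -2
x[5] = 2
x[6] = 3
x[7] = 0

x = [0, 2, -3, 0, -2, 2, 3, 0]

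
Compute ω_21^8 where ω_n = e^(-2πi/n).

ω_21^8 = e^(-2πi·8/21)
= cos(-2π·8/21) + i·sin(-2π·8/21)
= cos(-16π/21) + i·sin(-16π/21)

ω_21^8 = cos(-16π/21) + i·sin(-16π/21) = -0.7331-0.6802i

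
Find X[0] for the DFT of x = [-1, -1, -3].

X[0] = Σ(n=0 to 2) x[n] · ω_3^0 = Σ x[n]
= (-1) + (-1) + (-3)

X[0] = -5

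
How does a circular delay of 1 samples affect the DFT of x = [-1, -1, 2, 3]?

Time shift by 1: X_shifted[k] = ω_4^(1k) · X[k]
Shifted x = [3, -1, -1, 2]

DFT(x[n-1]) = [3, 4+3i, 1, 4-3i]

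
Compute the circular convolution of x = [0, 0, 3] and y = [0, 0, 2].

(x ⊛ y)[n] = Σ(m=0 to 2) x[m] · y[(n-m) mod 3]

Computing each output sample:
(x ⊛ y)[0] = 0
(x ⊛ y)[1] = 6
(x ⊛ y)[2] = 0

x ⊛ y = [0, 6, 0]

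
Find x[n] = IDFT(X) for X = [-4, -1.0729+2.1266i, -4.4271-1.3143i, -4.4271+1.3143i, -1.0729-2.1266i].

x[n] = (1/5) Σ(k=0 to 4) X[k] · e^(2πikn/5)

Computing each x[n]:
x[0] = -3
x[1] = 0
x[2] = -2
x[3] = 0
x[4] = 1

x = [-3, 0, -2, 0, 1]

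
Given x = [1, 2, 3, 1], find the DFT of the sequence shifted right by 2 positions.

Time shift by 2: X_shifted[k] = ω_4^(2k) · X[k]
Shifted x = [3, 1, 1, 2]

DFT(x[n-2]) = [7, 2+1i, 1, 2-1i]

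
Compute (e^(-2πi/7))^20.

Since ω_7^7 = 1, powers reduce modulo 7.
20 mod 7 = 6
So ω_7^20 = ω_7^6 = e^(-2πi·6/7)

ω_7^20 = ω_7^6 = 0.6235+0.7818i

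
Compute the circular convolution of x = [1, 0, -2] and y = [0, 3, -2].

(x ⊛ y)[n] = Σ(m=0 to 2) x[m] · y[(n-m) mod 3]

Computing each output sample:
(x ⊛ y)[0] = -6
(x ⊛ y)[1] = 7
(x ⊛ y)[2] = -2

x ⊛ y = [-6, 7, -2]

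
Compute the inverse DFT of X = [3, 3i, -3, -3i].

x[n] = (1/4) Σ(k=0 to 3) X[k] · e^(2πikn/4)

Computing each x[n]:
x[0] = 0
x[1] = 0
x[2] = 0
x[3] = 3

x = [0, 0, 0, 3]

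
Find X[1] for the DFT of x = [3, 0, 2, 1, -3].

X[1] = Σ(n=0 to 4) x[n] · ω_5^(1n) where ω_5 = e^(-2πi/5)
= (3)·ω_5^0 + (0)·ω_5^1 + (2)·ω_5^2 + (1)·ω_5^3 + (-3)·ω_5^4

X[1] = -0.3541-3.4410i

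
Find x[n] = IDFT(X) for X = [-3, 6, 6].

x[n] = (1/3) Σ(k=0 to 2) X[k] · e^(2πikn/3)

Computing each x[n]:
x[0] = 3
x[1] = -3
x[2] = -3

x = [3, -3, -3]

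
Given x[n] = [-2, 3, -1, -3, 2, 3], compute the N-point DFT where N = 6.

X[k] = Σ(n=0 to 5) x[n] · ω_6^(nk)
where ω_6 = e^(-2πi/6)

Computing each X[k]:
X[0] = 2
X[1] = 3.5000+2.5981i
X[2] = -8.5000-2.5981i
X[3] = -4
X[4] = -8.5000+2.5981i
X[5] = 3.5000-2.5981i

X = [2, 3.5000+2.5981i, -8.5000-2.5981i, -4, -8.5000+2.5981i, 3.5000-2.5981i]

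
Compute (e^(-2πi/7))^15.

Since ω_7^7 = 1, powers reduce modulo 7.
15 mod 7 = 1
So ω_7^15 = ω_7^1 = e^(-2πi·1/7)

ω_7^15 = ω_7^1 = 0.6235-0.7818i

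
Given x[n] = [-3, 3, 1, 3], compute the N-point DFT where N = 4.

X[k] = Σ(n=0 to 3) x[n] · ω_4^(nk)
where ω_4 = e^(-2πi/4)

Computing each X[k]:
X[0] = 4
X[1] = -4
X[2] = -8
X[3] = -4

X = [4, -4, -8, -4]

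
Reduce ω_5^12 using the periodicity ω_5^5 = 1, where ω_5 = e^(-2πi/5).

Since ω_5^5 = 1, powers reduce modulo 5.
12 mod 5 = 2
So ω_5^12 = ω_5^2 = e^(-2πi·2/5)

ω_5^12 = ω_5^2 = -0.8090-0.5878i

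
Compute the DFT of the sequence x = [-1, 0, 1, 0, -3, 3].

X[k] = Σ(n=0 to 5) x[n] · ω_6^(nk)
where ω_6 = e^(-2πi/6)

Computing each X[k]:
X[0] = 0
X[1] = 1.5000-0.8660i
X[2] = -1.5000+6.0622i
X[3] = -6
X[4] = -1.5000-6.0622i
X[5] = 1.5000+0.8660i

X = [0, 1.5000-0.8660i, -1.5000+6.0622i, -6, -1.5000-6.0622i, 1.5000+0.8660i]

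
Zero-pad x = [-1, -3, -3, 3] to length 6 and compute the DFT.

Original 4-point DFT: [-4, 2+6i, -4, 2-6i]
Zero-padded 6-point DFT provides frequency interpolation.

DFT_6([x, 0, ...]) = [-4, -4.0000+5.1962i, 5, -4, 5, -4.0000-5.1962i]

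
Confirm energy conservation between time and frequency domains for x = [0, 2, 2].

Time domain:
Σ|x[n]|² = |0|² + |2|² + |2|² = 8.0000

Frequency domain:
(1/3)Σ|X[k]|² = (1/3)(|4|² + |-2|² + |-2|²) = (1/3)·24.0000 = 8.0000

Both sides agree, confirming Parseval's theorem.

Σ|x[n]|² = (1/N)Σ|X[k]|² = 8.0000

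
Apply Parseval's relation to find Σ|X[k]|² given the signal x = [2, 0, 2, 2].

Parseval: Σ|x[n]|² = (1/N)Σ|X[k]|², so Σ|X[k]|² = N·Σ|x[n]|² = 4·12.0000

Σ|X[k]|² = N·Σ|x[n]|² = 4·12.0000 = 48.0000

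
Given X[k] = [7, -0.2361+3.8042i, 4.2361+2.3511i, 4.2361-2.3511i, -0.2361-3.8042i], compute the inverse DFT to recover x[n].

x[n] = (1/5) Σ(k=0 to 4) X[k] · e^(2πikn/5)

Computing each x[n]:
x[0] = 3
x[1] = -2
x[2] = 2
x[3] = 2
x[4] = 2

x = [3, -2, 2, 2, 2]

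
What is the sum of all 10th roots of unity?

Sum of all nth roots of unity equals 0 for n > 1 (geometric series with r ≠ 1).

0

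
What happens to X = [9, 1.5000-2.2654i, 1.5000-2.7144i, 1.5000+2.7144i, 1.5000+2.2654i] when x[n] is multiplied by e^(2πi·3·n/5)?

Modulation property: DFT(ω_5^(-3n)·x[n]) = X[(k-3) mod 5], so circularly shift X by 3 positions.

X[k-3] = [1.5000-2.7144i, 1.5000+2.7144i, 1.5000+2.2654i, 9, 1.5000-2.2654i]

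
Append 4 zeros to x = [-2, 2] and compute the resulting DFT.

Original 2-point DFT: [0, -4]
Zero-padded 6-point DFT provides frequency interpolation.

DFT_6([x, 0, ...]) = [0, -1.0000-1.7321i, -3.0000-1.7321i, -4, -3.0000+1.7321i, -1.0000+1.7321i]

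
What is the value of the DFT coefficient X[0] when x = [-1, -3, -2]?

X[0] = Σ(n=0 to 2) x[n] · ω_3^0 = Σ x[n]
= (-1) + (-3) + (-2)

X[0] = -6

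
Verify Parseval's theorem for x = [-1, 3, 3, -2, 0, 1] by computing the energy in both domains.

Time domain:
Σ|x[n]|² = |-1|² + |3|² + |3|² + |-2|² + |0|² + |1|² = 24.0000

Frequency domain:
(1/6)Σ|X[k]|² = (1/6)(|4|² + |1.5000-4.3301i|² + |-6.5000+0.8660i|² + |0|² + |-6.5000-0.8660i|² + |1.5000+4.3301i|²) = (1/6)·144.0000 = 24.0000

Both sides agree, confirming Parseval's theorem.

Σ|x[n]|² = (1/N)Σ|X[k]|² = 24.0000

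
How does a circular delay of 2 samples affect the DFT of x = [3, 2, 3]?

Time shift by 2: X_shifted[k] = ω_3^(2k) · X[k]
Shifted x = [2, 3, 3]

DFT(x[n-2]) = [8, -1, -1]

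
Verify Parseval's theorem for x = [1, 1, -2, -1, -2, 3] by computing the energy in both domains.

Time domain:
Σ|x[n]|² = |1|² + |1|² + |-2|² + |-1|² + |-2|² + |3|² = 20.0000

Frequency domain:
(1/6)Σ|X[k]|² = (1/6)(|0|² + |6.0000+1.7321i|² + |1.7321i|² + |-6|² + |-1.7321i|² + |6.0000-1.7321i|²) = (1/6)·120.0000 = 20.0000

Both sides agree, confirming Parseval's theorem.

Σ|x[n]|² = (1/N)Σ|X[k]|² = 20.0000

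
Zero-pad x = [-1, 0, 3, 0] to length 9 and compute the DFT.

Original 4-point DFT: [2, -4, 2, -4]
Zero-padded 9-point DFT provides frequency interpolation.

DFT_9([x, 0, ...]) = [2, -0.4791-2.9544i, -3.8191-1.0261i, -2.5000+2.5981i, 1.2981+1.9284i, 1.2981-1.9284i, -2.5000-2.5981i, -3.8191+1.0261i, -0.4791+2.9544i]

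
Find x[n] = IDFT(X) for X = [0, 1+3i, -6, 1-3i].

x[n] = (1/4) Σ(k=0 to 3) X[k] · e^(2πikn/4)

Computing each x[n]:
x[0] = -1
x[1] = 0
x[2] = -2
x[3] = 3

x = [-1, 0, -2, 3]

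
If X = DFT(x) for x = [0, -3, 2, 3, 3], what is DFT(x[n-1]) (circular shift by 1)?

Time shift by 1: X_shifted[k] = ω_5^(1k) · X[k]
Shifted x = [3, 0, -3, 2, 3]

DFT(x[n-1]) = [5, 4.7361+5.7921i, 0.2639-2.9919i, 0.2639+2.9919i, 4.7361-5.7921i]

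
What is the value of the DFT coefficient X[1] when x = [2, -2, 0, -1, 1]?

X[1] = Σ(n=0 to 4) x[n] · ω_5^(1n) where ω_5 = e^(-2πi/5)
= (2)·ω_5^0 + (-2)·ω_5^1 + (0)·ω_5^2 + (-1)·ω_5^3 + (1)·ω_5^4

X[1] = 2.5000+2.2654i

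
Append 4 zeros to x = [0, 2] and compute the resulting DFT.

Original 2-point DFT: [2, -2]
Zero-padded 6-point DFT provides frequency interpolation.

DFT_6([x, 0, ...]) = [2, 1.0000-1.7321i, -1.0000-1.7321i, -2, -1.0000+1.7321i, 1.0000+1.7321i]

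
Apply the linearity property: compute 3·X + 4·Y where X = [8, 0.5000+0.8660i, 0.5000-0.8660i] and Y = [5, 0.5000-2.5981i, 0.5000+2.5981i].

By linearity: DFT(3x + 4y) = 3·DFT(x) + 4·DFT(y)
= 3·[8, 0.5000+0.8660i, 0.5000-0.8660i] + 4·[5, 0.5000-2.5981i, 0.5000+2.5981i]

Computing element-wise:
Z[0] = 3·(8) + 4·(5) = 44
Z[1] = 3·(0.5000+0.8660i) + 4·(0.5000-2.5981i) = 3.5000-7.7944i
Z[2] = 3·(0.5000-0.8660i) + 4·(0.5000+2.5981i) = 3.5000+7.7944i

DFT(3x + 4y) = 3·X + 4·Y = [44, 3.5000-7.7944i, 3.5000+7.7944i]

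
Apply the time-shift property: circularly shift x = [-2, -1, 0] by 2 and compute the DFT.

Time shift by 2: X_shifted[k] = ω_3^(2k) · X[k]
Shifted x = [-1, 0, -2]

DFT(x[n-2]) = [-3, -1.7321i, 1.7321i]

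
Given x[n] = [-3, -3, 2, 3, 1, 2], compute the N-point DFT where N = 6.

X[k] = Σ(n=0 to 5) x[n] · ω_6^(nk)
where ω_6 = e^(-2πi/6)

Computing each X[k]:
X[0] = 2
X[1] = -8.0000+3.4641i
X[2] = -1.0000+5.1962i
X[3] = -2
X[4] = -1.0000-5.1962i
X[5] = -8.0000-3.4641i

X = [2, -8.0000+3.4641i, -1.0000+5.1962i, -2, -1.0000-5.1962i, -8.0000-3.4641i]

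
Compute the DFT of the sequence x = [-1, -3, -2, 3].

X[k] = Σ(n=0 to 3) x[n] · ω_4^(nk)
where ω_4 = e^(-2πi/4)

Computing each X[k]:
X[0] = -3
X[1] = 1+6i
X[2] = -3
X[3] = 1-6i

X = [-3, 1+6i, -3, 1-6i]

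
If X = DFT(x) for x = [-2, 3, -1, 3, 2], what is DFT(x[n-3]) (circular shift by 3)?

Time shift by 3: X_shifted[k] = ω_5^(3k) · X[k]
Shifted x = [-1, 3, 2, -2, 3]

DFT(x[n-3]) = [5, 0.8541-2.3511i, -5.8541+3.8042i, -5.8541-3.8042i, 0.8541+2.3511i]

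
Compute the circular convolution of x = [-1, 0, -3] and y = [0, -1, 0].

(x ⊛ y)[n] = Σ(m=0 to 2) x[m] · y[(n-m) mod 3]

Computing each output sample:
(x ⊛ y)[0] = 3
(x ⊛ y)[1] = 1
(x ⊛ y)[2] = 0

x ⊛ y = [3, 1, 0]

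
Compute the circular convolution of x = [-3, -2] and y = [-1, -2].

(x ⊛ y)[n] = Σ(m=0 to 1) x[m] · y[(n-m) mod 2]

Computing each output sample:
(x ⊛ y)[0] = 7
(x ⊛ y)[1] = 8

x ⊛ y = [7, 8]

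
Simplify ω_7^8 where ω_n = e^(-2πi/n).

Since ω_7^7 = 1, powers reduce modulo 7.
8 mod 7 = 1
So ω_7^8 = ω_7^1 = e^(-2πi·1/7)

ω_7^8 = ω_7^1 = 0.6235-0.7818i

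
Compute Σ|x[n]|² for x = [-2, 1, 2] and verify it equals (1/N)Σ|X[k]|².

Time domain:
Σ|x[n]|² = |-2|² + |1|² + |2|² = 9.0000

Frequency domain:
(1/3)Σ|X[k]|² = (1/3)(|1|² + |-3.5000+0.8660i|² + |-3.5000-0.8660i|²) = (1/3)·27.0000 = 9.0000

Both sides agree, confirming Parseval's theorem.

Σ|x[n]|² = (1/N)Σ|X[k]|² = 9.0000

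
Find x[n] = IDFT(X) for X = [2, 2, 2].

x[n] = (1/3) Σ(k=0 to 2) X[k] · e^(2πikn/3)

Computing each x[n]:
x[0] = 2
x[1] = 0
x[2] = 0

x = [2, 0, 0]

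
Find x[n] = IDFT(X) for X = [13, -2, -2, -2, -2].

x[n] = (1/5) Σ(k=0 to 4) X[k] · e^(2πikn/5)

Computing each x[n]:
x[0] = 1
x[1] = 3
x[2] = 3
x[3] = 3
x[4] = 3

x = [1, 3, 3, 3, 3]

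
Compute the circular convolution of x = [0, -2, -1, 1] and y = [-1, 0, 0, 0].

(x ⊛ y)[n] = Σ(m=0 to 3) x[m] · y[(n-m) mod 4]

Computing each output sample:
(x ⊛ y)[0] = 0
(x ⊛ y)[1] = 2
(x ⊛ y)[2] = 1
(x ⊛ y)[3] = -1

x ⊛ y = [0, 2, 1, -1]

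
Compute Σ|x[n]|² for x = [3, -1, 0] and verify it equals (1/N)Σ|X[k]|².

Time domain:
Σ|x[n]|² = |3|² + |-1|² + |0|² = 10.0000

Frequency domain:
(1/3)Σ|X[k]|² = (1/3)(|2|² + |3.5000+0.8660i|² + |3.5000-0.8660i|²) = (1/3)·30.0000 = 10.0000

Both sides agree, confirming Parseval's theorem.

Σ|x[n]|² = (1/N)Σ|X[k]|² = 10.0000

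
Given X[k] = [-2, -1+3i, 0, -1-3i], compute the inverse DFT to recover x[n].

x[n] = (1/4) Σ(k=0 to 3) X[k] · e^(2πikn/4)

Computing each x[n]:
x[0] = -1
x[1] = -2
x[2] = 0
x[3] = 1

x = [-1, -2, 0, 1]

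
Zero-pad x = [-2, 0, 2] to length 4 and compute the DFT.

Original 3-point DFT: [0, -3.0000+1.7321i, -3.0000-1.7321i]
Zero-padded 4-point DFT provides frequency interpolation.

DFT_4([x, 0, ...]) = [0, -4, 0, -4]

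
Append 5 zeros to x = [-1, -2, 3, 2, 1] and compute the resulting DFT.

Original 5-point DFT: [3, -5.3541+2.2654i, 1.3541+2.7144i, 1.3541-2.7144i, -5.3541-2.2654i]
Zero-padded 10-point DFT provides frequency interpolation.

DFT_10([x, 0, ...]) = [3, -3.1180-4.1675i, -5.3541+2.2654i, -0.8820+3.8900i, 1.3541+2.7144i, 3, 1.3541-2.7144i, -0.8820-3.8900i, -5.3541-2.2654i, -3.1180+4.1675i]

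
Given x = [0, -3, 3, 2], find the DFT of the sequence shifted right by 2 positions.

Time shift by 2: X_shifted[k] = ω_4^(2k) · X[k]
Shifted x = [3, 2, 0, -3]

DFT(x[n-2]) = [2, 3-5i, 4, 3+5i]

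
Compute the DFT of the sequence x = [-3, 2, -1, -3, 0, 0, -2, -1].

X[k] = Σ(n=0 to 7) x[n] · ω_8^(nk)
where ω_8 = e^(-2πi/8)

Computing each X[k]:
X[0] = -8
X[1] = -0.1716-1.0000i
X[2] = -6i
X[3] = -5.8284+1.0000i
X[4] = -4
X[5] = -5.8284-1.0000i
X[6] = 6i
X[7] = -0.1716+1.0000i

X = [-8, -0.1716-1.0000i, -6i, -5.8284+1.0000i, -4, -5.8284-1.0000i, 6i, -0.1716+1.0000i]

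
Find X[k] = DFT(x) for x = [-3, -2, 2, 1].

X[k] = Σ(n=0 to 3) x[n] · ω_4^(nk)
where ω_4 = e^(-2πi/4)

Computing each X[k]:
X[0] = -2
X[1] = -5+3i
X[2] = 0
X[3] = -5-3i

X = [-2, -5+3i, 0, -5-3i]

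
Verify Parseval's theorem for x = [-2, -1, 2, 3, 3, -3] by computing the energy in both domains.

Time domain:
Σ|x[n]|² = |-2|² + |-1|² + |2|² + |3|² + |3|² + |-3|² = 36.0000

Frequency domain:
(1/6)Σ|X[k]|² = (1/6)(|2|² + |-9.5000-0.8660i|² + |0.5000-2.5981i|² + |4|² + |0.5000+2.5981i|² + |-9.5000+0.8660i|²) = (1/6)·216.0000 = 36.0000

Both sides agree, confirming Parseval's theorem.

Σ|x[n]|² = (1/N)Σ|X[k]|² = 36.0000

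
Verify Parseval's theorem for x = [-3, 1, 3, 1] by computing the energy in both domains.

Time domain:
Σ|x[n]|² = |-3|² + |1|² + |3|² + |1|² = 20.0000

Frequency domain:
(1/4)Σ|X[k]|² = (1/4)(|2|² + |-6|² + |-2|² + |-6|²) = (1/4)·80.0000 = 20.0000

Both sides agree, confirming Parseval's theorem.

Σ|x[n]|² = (1/N)Σ|X[k]|² = 20.0000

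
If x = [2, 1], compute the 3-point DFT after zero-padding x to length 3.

Original 2-point DFT: [3, 1]
Zero-padded 3-point DFT provides frequency interpolation.

DFT_3([x, 0, ...]) = [3, 1.5000-0.8660i, 1.5000+0.8660i]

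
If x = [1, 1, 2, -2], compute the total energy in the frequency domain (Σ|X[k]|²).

Parseval: Σ|x[n]|² = (1/N)Σ|X[k]|², so Σ|X[k]|² = N·Σ|x[n]|² = 4·10.0000

Σ|X[k]|² = N·Σ|x[n]|² = 4·10.0000 = 40.0000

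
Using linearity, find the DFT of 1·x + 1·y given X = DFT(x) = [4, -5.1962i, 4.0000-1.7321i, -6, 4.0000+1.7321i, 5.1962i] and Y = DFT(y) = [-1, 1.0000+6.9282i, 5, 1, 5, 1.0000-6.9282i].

By linearity: DFT(1x + 1y) = 1·DFT(x) + 1·DFT(y)
= 1·[4, -5.1962i, 4.0000-1.7321i, -6, 4.0000+1.7321i, 5.1962i] + 1·[-1, 1.0000+6.9282i, 5, 1, 5, 1.0000-6.9282i]

Computing element-wise:
Z[0] = 1·(4) + 1·(-1) = 3
Z[1] = 1·(-5.1962i) + 1·(1.0000+6.9282i) = 1.0000+1.7320i
Z[2] = 1·(4.0000-1.7321i) + 1·(5) = 9.0000-1.7321i
Z[3] = 1·(-6) + 1·(1) = -5
Z[4] = 1·(4.0000+1.7321i) + 1·(5) = 9.0000+1.7321i
Z[5] = 1·(5.1962i) + 1·(1.0000-6.9282i) = 1.0000-1.7320i

DFT(1x + 1y) = 1·X + 1·Y = [3, 1.0000+1.7320i, 9.0000-1.7321i, -5, 9.0000+1.7321i, 1.0000-1.7320i]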